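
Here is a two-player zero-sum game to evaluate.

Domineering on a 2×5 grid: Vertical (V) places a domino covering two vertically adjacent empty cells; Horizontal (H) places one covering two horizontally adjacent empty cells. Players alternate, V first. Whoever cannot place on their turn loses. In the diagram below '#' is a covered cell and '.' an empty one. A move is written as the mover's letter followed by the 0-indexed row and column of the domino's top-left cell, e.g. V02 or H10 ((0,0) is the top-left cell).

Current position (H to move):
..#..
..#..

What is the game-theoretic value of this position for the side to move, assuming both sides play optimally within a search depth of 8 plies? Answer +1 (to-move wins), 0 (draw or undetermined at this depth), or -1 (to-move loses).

[..#../..#..] H move#1: H00:-1/###../..#..*, H03:-1/..###/..#.., H10:-1/..#../###.., H13:-1/..#../..###
[###../..#..] V move#2: V03:+1/####./..##.*, V04:+1/###.#/..#.#
[####./..##.] H move#3: H10:-1/####./####.*
[####./####.] V move#4: V04:+1/#####/#####*
[#####/#####] end (terminal -1, H#5); searched ..#../..#.. to 8

value(..#../..#.., H) = -1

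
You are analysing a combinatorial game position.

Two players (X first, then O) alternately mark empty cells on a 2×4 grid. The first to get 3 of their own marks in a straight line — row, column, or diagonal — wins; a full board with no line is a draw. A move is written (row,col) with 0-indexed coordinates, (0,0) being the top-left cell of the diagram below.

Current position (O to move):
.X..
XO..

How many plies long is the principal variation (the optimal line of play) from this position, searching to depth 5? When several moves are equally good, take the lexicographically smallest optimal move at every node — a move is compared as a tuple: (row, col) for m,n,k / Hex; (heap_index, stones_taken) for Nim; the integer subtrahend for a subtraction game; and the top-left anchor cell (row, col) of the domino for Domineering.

[.X../XO..] O move#1: (0,0):+0/OX../XO..*, (0,2):+0/.XO./XO.., (0,3):+0/.X.O/XO.., (1,2):+0/.X../XOO., (1,3):+0/.X../XO.O
[OX../XO..] X move#2: (0,2):+0/OXX./XO..*, (0,3):+0/OX.X/XO.., (1,2):+0/OX../XOX., (1,3):+0/OX../XO.X
[OXX./XO..] O move#3: (0,3):+0/OXXO/XO..*, (1,2):-1/OXX./XOO., (1,3):-1/OXX./XO.O
[OXXO/XO..] X move#4: (1,2):+0/OXXO/XOX.*, (1,3):+0/OXXO/XO.X
[OXXO/XOX.] O move#5: (1,3):+0/OXXO/XOXO*
[OXXO/XOXO] end (terminal +0, X#6); searched .X../XO.. to 5

PV length from [.X../XO..]: 5 plies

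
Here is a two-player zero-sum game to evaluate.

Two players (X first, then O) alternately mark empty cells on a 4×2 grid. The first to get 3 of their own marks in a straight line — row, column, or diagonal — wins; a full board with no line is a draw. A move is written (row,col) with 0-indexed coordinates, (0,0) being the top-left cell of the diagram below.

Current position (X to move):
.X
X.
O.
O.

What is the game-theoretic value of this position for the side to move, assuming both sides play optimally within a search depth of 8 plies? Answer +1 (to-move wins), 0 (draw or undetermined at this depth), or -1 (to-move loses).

[.X/X./O./O.] X move#1: (0,0):+0/XX/X./O./O.*, (1,1):+0/.X/XX/O./O., (2,1):+0/.X/X./OX/O., (3,1):+0/.X/X./O./OX
[XX/X./O./O.] O move#2: (1,1):+0/XX/XO/O./O.*, (2,1):+0/XX/X./OO/O., (3,1):+0/XX/X./O./OO
[XX/XO/O./O.] X move#3: (2,1):+0/XX/XO/OX/O.*, (3,1):+0/XX/XO/O./OX
[XX/XO/OX/O.] O move#4: (3,1):+0/XX/XO/OX/OO*
[XX/XO/OX/OO] end (terminal +0, X#5); searched .X/X./O./O. to 8

value(.X/X./O./O., X) = 0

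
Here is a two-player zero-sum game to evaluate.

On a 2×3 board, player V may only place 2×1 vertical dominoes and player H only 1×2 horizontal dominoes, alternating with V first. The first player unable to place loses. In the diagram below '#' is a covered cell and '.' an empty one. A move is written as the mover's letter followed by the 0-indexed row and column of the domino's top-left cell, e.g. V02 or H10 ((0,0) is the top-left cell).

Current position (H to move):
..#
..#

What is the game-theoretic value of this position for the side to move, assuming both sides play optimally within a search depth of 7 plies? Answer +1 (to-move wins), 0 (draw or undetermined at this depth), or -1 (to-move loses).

value(..#/..#, H) = +1

ply 1, H at ..#/..# | H00=+1→###/..#*; H10=+1→..#/###
ply 2: ###/..# is terminal -1 (V); from ..#/..# depth 7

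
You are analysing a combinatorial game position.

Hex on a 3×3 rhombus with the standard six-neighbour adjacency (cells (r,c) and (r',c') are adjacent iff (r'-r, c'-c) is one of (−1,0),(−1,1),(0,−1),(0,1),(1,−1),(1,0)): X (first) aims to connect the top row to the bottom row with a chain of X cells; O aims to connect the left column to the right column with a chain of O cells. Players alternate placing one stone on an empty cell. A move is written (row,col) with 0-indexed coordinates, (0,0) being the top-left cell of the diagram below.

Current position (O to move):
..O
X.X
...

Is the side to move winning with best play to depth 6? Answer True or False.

O winning at [..O/X.X/...]: False

p1 O@[..O/X.X/...]: (0,0)[O.O/X.X/...]-1* (0,1)[.OO/X.X/...]-1 (1,1)[..O/XOX/...]-1 (2,0)[..O/X.X/O..]-1 (2,1)[..O/X.X/.O.]-1 (2,2)[..O/X.X/..O]-1
p2 X@[O.O/X.X/...]: (0,1)[OXO/X.X/...]+1* (1,1)[O.O/XXX/...]-1 (2,0)[O.O/X.X/X..]-1 (2,1)[O.O/X.X/.X.]-1 (2,2)[O.O/X.X/..X]-1
p3 O@[OXO/X.X/...]: (1,1)[OXO/XOX/...]-1* (2,0)[OXO/X.X/O..]-1 (2,1)[OXO/X.X/.O.]-1 (2,2)[OXO/X.X/..O]-1
p4 X@[OXO/XOX/...]: (2,0)[OXO/XOX/X..]+1* (2,1)[OXO/XOX/.X.]-1 (2,2)[OXO/XOX/..X]-1
p5 O@[OXO/XOX/X..] terminal -1; root [..O/X.X/...] d6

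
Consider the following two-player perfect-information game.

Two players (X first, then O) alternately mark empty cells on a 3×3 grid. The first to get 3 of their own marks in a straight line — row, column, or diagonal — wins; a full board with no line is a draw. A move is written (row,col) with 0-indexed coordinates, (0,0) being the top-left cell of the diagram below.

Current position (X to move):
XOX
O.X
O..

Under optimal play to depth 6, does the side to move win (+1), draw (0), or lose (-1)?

p1 X@[XOX/O.X/O..]: (1,1)[XOX/OXX/O..]+0 (2,1)[XOX/O.X/OX.]+0 (2,2)[XOX/O.X/O.X]+1*
p2 O@[XOX/O.X/O.X] terminal -1; root [XOX/O.X/O..] d6

value(XOX/O.X/O.., X) = +1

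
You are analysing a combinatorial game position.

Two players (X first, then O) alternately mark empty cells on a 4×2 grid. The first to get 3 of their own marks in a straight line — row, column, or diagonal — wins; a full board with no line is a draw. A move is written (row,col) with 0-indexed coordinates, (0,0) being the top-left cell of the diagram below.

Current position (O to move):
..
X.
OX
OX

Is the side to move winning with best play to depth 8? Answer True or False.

p1 O@[../X./OX/OX]: (0,0)[O./X./OX/OX]-1 (0,1)[.O/X./OX/OX]-1 (1,1)[../XO/OX/OX]+0*
p2 X@[../XO/OX/OX]: (0,0)[X./XO/OX/OX]+0* (0,1)[.X/XO/OX/OX]+0
p3 O@[X./XO/OX/OX]: (0,1)[XO/XO/OX/OX]+0*
p4 X@[XO/XO/OX/OX] terminal +0; root [../X./OX/OX] d8

O winning at [../X./OX/OX]: False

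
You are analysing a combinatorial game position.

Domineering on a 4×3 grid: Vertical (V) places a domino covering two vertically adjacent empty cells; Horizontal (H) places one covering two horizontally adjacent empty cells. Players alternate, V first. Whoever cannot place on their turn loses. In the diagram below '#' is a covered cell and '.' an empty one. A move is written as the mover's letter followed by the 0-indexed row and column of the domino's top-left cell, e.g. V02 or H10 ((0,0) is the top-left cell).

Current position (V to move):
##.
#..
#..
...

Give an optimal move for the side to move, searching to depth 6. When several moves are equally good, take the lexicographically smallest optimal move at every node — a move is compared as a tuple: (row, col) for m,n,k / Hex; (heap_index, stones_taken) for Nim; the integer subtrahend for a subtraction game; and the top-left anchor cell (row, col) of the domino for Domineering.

ply 1, V at ##./#../#../... | V02=-1→###/#.#/#../...; V11=+1→##./##./##./...*; V12=+1→##./#.#/#.#/...; V21=+1→##./#../##./.#.; V22=+1→##./#../#.#/..#
ply 2, H at ##./##./##./... | H30=-1→##./##./##./##.*; H31=-1→##./##./##./.##
ply 3, V at ##./##./##./##. | V02=+1→###/###/##./##.*; V12=+1→##./###/###/##.; V22=+1→##./##./###/###
ply 4: ###/###/##./##. is terminal -1 (H); from ##./#../#../... depth 6

V's best at [##./#../#../...]: V11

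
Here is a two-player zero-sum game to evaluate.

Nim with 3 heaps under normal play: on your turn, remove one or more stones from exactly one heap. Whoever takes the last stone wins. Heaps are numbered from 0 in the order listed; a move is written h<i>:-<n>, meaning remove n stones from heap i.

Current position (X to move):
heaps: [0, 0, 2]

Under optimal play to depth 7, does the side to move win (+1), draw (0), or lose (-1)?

[(0,0,2)] X move#1: h2:-1:-1/(0,0,1), h2:-2:+1/(0,0,0)*
[(0,0,0)] end (terminal -1, O#2); searched (0,0,2) to 7

value((0,0,2), X) = +1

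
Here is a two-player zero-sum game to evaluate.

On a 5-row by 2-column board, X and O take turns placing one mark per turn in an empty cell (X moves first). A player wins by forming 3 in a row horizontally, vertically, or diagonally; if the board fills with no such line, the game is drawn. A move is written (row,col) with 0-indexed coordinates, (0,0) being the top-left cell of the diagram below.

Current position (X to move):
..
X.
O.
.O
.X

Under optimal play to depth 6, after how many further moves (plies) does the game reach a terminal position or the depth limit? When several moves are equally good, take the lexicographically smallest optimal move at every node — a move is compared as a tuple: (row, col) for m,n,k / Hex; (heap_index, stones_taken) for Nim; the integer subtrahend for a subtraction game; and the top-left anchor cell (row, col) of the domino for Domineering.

p1 X@[../X./O./.O/.X]: (0,0)[X./X./O./.O/.X]+0* (0,1)[.X/X./O./.O/.X]+0 (1,1)[../XX/O./.O/.X]+0 (2,1)[../X./OX/.O/.X]+0 (3,0)[../X./O./XO/.X]+0 (4,0)[../X./O./.O/XX]+0
p2 O@[X./X./O./.O/.X]: (0,1)[XO/X./O./.O/.X]+0* (1,1)[X./XO/O./.O/.X]+0 (2,1)[X./X./OO/.O/.X]+0 (3,0)[X./X./O./OO/.X]+0 (4,0)[X./X./O./.O/OX]+0
p3 X@[XO/X./O./.O/.X]: (1,1)[XO/XX/O./.O/.X]+0* (2,1)[XO/X./OX/.O/.X]+0 (3,0)[XO/X./O./XO/.X]+0 (4,0)[XO/X./O./.O/XX]+0
p4 O@[XO/XX/O./.O/.X]: (2,1)[XO/XX/OO/.O/.X]+0* (3,0)[XO/XX/O./OO/.X]+0 (4,0)[XO/XX/O./.O/OX]+0
p5 X@[XO/XX/OO/.O/.X]: (3,0)[XO/XX/OO/XO/.X]+0* (4,0)[XO/XX/OO/.O/XX]+0
p6 O@[XO/XX/OO/XO/.X]: (4,0)[XO/XX/OO/XO/OX]+0*
p7 X@[XO/XX/OO/XO/OX] terminal +0; root [../X./O./.O/.X] d6

PV length from [../X./O./.O/.X]: 6 plies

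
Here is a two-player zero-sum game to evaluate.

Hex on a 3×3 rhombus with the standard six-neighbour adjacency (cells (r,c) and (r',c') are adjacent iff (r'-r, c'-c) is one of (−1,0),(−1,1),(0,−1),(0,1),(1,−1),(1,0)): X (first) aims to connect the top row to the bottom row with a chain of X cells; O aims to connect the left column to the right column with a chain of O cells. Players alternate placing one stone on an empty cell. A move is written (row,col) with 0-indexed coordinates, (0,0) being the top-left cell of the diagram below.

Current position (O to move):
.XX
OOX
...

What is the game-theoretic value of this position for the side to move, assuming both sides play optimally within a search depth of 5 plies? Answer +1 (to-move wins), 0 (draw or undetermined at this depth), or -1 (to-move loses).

ply 1, O at .XX/OOX/... | (0,0)=-1→OXX/OOX/...*; (2,0)=-1→.XX/OOX/O..; (2,1)=-1→.XX/OOX/.O.; (2,2)=-1→.XX/OOX/..O
ply 2, X at OXX/OOX/... | (2,0)=+1→OXX/OOX/X..*; (2,1)=+1→OXX/OOX/.X.; (2,2)=+1→OXX/OOX/..X
ply 3, O at OXX/OOX/X.. | (2,1)=-1→OXX/OOX/XO.*; (2,2)=-1→OXX/OOX/X.O
ply 4, X at OXX/OOX/XO. | (2,2)=+1→OXX/OOX/XOX*
ply 5: OXX/OOX/XOX is terminal -1 (O); from .XX/OOX/... depth 5

value(.XX/OOX/..., O) = -1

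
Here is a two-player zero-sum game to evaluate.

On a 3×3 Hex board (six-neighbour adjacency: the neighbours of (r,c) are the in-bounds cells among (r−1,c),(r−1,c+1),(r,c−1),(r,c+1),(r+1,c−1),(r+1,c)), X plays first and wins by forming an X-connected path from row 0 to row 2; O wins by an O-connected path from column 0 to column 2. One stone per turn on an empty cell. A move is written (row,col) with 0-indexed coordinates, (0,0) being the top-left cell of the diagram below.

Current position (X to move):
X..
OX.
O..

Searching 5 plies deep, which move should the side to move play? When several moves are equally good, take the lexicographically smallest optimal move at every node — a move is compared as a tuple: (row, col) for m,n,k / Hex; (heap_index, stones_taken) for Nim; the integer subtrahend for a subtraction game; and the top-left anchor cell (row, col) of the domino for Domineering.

ply 1, X at X../OX./O.. | (0,1)=-1→XX./OX./O..; (0,2)=-1→X.X/OX./O..; (1,2)=+1→X../OXX/O..*; (2,1)=+1→X../OX./OX.; (2,2)=+1→X../OX./O.X
ply 2, O at X../OXX/O.. | (0,1)=-1→XO./OXX/O..*; (0,2)=-1→X.O/OXX/O..; (2,1)=-1→X../OXX/OO.; (2,2)=-1→X../OXX/O.O
ply 3, X at XO./OXX/O.. | (0,2)=+1→XOX/OXX/O..*; (2,1)=-1→XO./OXX/OX.; (2,2)=-1→XO./OXX/O.X
ply 4, O at XOX/OXX/O.. | (2,1)=-1→XOX/OXX/OO.*; (2,2)=-1→XOX/OXX/O.O
ply 5, X at XOX/OXX/OO. | (2,2)=+1→XOX/OXX/OOX*
ply 6: XOX/OXX/OOX is terminal -1 (O); from X../OX./O.. depth 5

X's best at [X../OX./O..]: (1,2)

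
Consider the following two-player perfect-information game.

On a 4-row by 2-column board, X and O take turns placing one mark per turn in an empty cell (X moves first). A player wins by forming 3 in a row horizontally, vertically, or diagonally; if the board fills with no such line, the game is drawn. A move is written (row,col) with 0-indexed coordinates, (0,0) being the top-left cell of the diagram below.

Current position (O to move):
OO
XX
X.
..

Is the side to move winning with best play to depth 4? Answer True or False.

O winning at [OO/XX/X./..]: False

ply 1, O at OO/XX/X./.. | (2,1)=-1→OO/XX/XO/..; (3,0)=+0→OO/XX/X./O.*; (3,1)=-1→OO/XX/X./.O
ply 2, X at OO/XX/X./O. | (2,1)=+0→OO/XX/XX/O.*; (3,1)=+0→OO/XX/X./OX
ply 3, O at OO/XX/XX/O. | (3,1)=+0→OO/XX/XX/OO*
ply 4: OO/XX/XX/OO is terminal +0 (X); from OO/XX/X./.. depth 4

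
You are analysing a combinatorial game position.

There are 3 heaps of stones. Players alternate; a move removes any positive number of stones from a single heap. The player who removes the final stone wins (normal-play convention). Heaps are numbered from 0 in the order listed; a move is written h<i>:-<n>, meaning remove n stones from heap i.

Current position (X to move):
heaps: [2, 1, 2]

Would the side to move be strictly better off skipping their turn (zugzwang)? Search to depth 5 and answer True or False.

zugzwang((2,1,2), X) = False

ply 1, X at (2,1,2) | h0:-1=-1→(1,1,2); h0:-2=-1→(0,1,2); h1:-1=+1→(2,0,2)*; h2:-1=-1→(2,1,1); h2:-2=-1→(2,1,0)
ply 2, O at (2,0,2) | h0:-1=-1→(1,0,2)*; h0:-2=-1→(0,0,2); h2:-1=-1→(2,0,1); h2:-2=-1→(2,0,0)
ply 3, X at (1,0,2) | h0:-1=-1→(0,0,2); h2:-1=+1→(1,0,1)*; h2:-2=-1→(1,0,0)
ply 4, O at (1,0,1) | h0:-1=-1→(0,0,1)*; h2:-1=-1→(1,0,0)
ply 5, X at (0,0,1) | h2:-1=+1→(0,0,0)*
ply 6: (0,0,0) is terminal -1 (O); from (2,1,2) depth 5
pass branch (O moves first from the same position):
  | ply 1, O at (2,1,2) | h0:-1=-1→(1,1,2); h0:-2=-1→(0,1,2); h1:-1=+1→(2,0,2)*; h2:-1=-1→(2,1,1); h2:-2=-1→(2,1,0)
  | ply 2, X at (2,0,2) | h0:-1=-1→(1,0,2)*; h0:-2=-1→(0,0,2); h2:-1=-1→(2,0,1); h2:-2=-1→(2,0,0)
  | ply 3, O at (1,0,2) | h0:-1=-1→(0,0,2); h2:-1=+1→(1,0,1)*; h2:-2=-1→(1,0,0)
  | ply 4, X at (1,0,1) | h0:-1=-1→(0,0,1)*; h2:-1=-1→(1,0,0)
  | ply 5, O at (0,0,1) | h2:-1=+1→(0,0,0)*
  | ply 6: (0,0,0) is terminal -1 (X); from (2,1,2) depth 5
X moving scores +1; X passing scores -1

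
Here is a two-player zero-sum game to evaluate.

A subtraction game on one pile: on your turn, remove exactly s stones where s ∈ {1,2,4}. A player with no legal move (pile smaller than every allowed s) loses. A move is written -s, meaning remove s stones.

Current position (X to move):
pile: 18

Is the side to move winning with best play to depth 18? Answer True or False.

[18] X move#1: -1:-1/17*, -2:-1/16, -4:-1/14
[17] O move#2: -1:-1/16, -2:+1/15*, -4:-1/13
[15] X move#3: -1:-1/14*, -2:-1/13, -4:-1/11
[14] O move#4: -1:-1/13, -2:+1/12*, -4:-1/10
[12] X move#5: -1:-1/11*, -2:-1/10, -4:-1/8
[11] O move#6: -1:-1/10, -2:+1/9*, -4:-1/7
[9] X move#7: -1:-1/8*, -2:-1/7, -4:-1/5
[8] O move#8: -1:-1/7, -2:+1/6*, -4:-1/4
[6] X move#9: -1:-1/5*, -2:-1/4, -4:-1/2
[5] O move#10: -1:-1/4, -2:+1/3*, -4:-1/1
[3] X move#11: -1:-1/2*, -2:-1/1
[2] O move#12: -1:-1/1, -2:+1/0*
[0] end (terminal -1, X#13); searched 18 to 18

X winning at [18]: False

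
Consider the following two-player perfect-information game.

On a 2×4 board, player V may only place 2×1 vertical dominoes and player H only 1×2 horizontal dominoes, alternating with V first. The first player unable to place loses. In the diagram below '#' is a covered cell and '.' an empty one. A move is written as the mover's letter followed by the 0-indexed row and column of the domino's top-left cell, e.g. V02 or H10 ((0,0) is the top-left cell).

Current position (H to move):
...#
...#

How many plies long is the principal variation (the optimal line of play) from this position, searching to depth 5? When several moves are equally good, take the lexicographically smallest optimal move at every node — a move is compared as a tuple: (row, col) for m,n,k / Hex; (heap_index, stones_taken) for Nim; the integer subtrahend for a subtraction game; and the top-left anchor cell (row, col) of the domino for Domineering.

p1 H@[...#/...#]: H00[##.#/...#]+1* H01[.###/...#]+1 H10[...#/##.#]+1 H11[...#/.###]+1
p2 V@[##.#/...#]: V02[####/..##]-1*
p3 H@[####/..##]: H10[####/####]+1*
p4 V@[####/####] terminal -1; root [...#/...#] d5

PV length from [...#/...#]: 3 plies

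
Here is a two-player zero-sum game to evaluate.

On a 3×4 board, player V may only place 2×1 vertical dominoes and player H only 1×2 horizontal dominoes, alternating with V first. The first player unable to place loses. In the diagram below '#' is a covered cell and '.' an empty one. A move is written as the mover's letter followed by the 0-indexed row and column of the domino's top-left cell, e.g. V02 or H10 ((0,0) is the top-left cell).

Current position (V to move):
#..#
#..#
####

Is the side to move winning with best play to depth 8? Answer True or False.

V winning at [#..#/#..#/####]: True

ply 1, V at #..#/#..#/#### | V01=+1→##.#/##.#/####*; V02=+1→#.##/#.##/####
ply 2: ##.#/##.#/#### is terminal -1 (H); from #..#/#..#/#### depth 8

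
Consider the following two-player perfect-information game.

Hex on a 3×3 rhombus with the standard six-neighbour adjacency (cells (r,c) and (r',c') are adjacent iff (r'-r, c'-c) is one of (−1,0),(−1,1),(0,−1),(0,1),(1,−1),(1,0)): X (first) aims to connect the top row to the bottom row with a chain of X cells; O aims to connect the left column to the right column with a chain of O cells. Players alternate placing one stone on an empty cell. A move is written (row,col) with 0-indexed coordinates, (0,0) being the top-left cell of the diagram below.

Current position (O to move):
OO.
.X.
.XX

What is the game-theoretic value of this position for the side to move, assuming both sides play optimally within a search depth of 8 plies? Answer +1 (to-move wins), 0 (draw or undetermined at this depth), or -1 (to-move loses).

value(OO./.X./.XX, O) = +1

ply 1, O at OO./.X./.XX | (0,2)=+1→OOO/.X./.XX*; (1,0)=-1→OO./OX./.XX; (1,2)=-1→OO./.XO/.XX; (2,0)=-1→OO./.X./OXX
ply 2: OOO/.X./.XX is terminal -1 (X); from OO./.X./.XX depth 8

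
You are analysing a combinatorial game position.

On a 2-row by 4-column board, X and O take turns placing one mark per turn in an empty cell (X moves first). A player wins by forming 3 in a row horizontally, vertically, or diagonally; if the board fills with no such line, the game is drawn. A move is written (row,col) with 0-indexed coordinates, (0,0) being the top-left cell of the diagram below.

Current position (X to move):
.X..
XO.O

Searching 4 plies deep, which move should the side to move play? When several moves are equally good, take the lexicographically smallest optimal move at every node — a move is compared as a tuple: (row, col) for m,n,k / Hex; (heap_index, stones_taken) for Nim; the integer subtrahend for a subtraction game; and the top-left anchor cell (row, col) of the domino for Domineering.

X's best at [.X../XO.O]: (1,2)

ply 1, X at .X../XO.O | (0,0)=-1→XX../XO.O; (0,2)=-1→.XX./XO.O; (0,3)=-1→.X.X/XO.O; (1,2)=+0→.X../XOXO*
ply 2, O at .X../XOXO | (0,0)=+0→OX../XOXO*; (0,2)=+0→.XO./XOXO; (0,3)=+0→.X.O/XOXO
ply 3, X at OX../XOXO | (0,2)=+0→OXX./XOXO*; (0,3)=+0→OX.X/XOXO
ply 4, O at OXX./XOXO | (0,3)=+0→OXXO/XOXO*
ply 5: OXXO/XOXO is terminal +0 (X); from .X../XO.O depth 4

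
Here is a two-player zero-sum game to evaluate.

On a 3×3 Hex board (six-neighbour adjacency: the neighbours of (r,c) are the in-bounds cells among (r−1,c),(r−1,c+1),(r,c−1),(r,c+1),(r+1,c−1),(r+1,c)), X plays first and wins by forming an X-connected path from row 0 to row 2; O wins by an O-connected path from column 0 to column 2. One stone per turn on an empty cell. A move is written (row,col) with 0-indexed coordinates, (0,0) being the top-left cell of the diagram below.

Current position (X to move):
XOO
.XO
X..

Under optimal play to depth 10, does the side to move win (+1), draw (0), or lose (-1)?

p1 X@[XOO/.XO/X..]: (1,0)[XOO/XXO/X..]+1* (2,1)[XOO/.XO/XX.]-1 (2,2)[XOO/.XO/X.X]-1
p2 O@[XOO/XXO/X..] terminal -1; root [XOO/.XO/X..] d10

value(XOO/.XO/X.., X) = +1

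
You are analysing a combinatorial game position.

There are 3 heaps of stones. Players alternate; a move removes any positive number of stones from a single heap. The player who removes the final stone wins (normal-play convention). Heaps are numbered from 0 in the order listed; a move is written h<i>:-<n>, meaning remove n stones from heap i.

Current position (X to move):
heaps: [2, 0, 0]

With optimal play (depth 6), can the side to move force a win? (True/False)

[(2,0,0)] X move#1: h0:-1:-1/(1,0,0), h0:-2:+1/(0,0,0)*
[(0,0,0)] end (terminal -1, O#2); searched (2,0,0) to 6

X winning at [(2,0,0)]: True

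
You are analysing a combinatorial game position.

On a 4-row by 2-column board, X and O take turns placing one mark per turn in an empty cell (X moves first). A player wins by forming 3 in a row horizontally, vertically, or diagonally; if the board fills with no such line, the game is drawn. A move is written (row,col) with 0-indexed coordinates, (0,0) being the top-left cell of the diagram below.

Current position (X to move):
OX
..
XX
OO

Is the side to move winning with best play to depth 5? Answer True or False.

ply 1, X at OX/../XX/OO | (1,0)=+0→OX/X./XX/OO; (1,1)=+1→OX/.X/XX/OO*
ply 2: OX/.X/XX/OO is terminal -1 (O); from OX/../XX/OO depth 5

X winning at [OX/../XX/OO]: True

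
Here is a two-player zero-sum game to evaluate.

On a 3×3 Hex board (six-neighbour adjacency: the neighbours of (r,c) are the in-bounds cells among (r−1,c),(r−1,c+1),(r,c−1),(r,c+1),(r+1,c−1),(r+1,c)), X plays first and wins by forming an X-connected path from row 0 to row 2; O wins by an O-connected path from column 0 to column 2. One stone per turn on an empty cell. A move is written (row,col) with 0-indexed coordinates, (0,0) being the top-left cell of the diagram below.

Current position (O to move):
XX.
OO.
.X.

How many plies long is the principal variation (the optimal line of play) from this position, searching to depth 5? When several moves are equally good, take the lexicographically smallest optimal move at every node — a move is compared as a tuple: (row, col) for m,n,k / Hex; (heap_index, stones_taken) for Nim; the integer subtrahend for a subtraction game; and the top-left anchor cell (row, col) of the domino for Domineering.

ply 1, O at XX./OO./.X. | (0,2)=+1→XXO/OO./.X.*; (1,2)=+1→XX./OOO/.X.; (2,0)=+1→XX./OO./OX.; (2,2)=+1→XX./OO./.XO
ply 2: XXO/OO./.X. is terminal -1 (X); from XX./OO./.X. depth 5

PV length from [XX./OO./.X.]: 1 ply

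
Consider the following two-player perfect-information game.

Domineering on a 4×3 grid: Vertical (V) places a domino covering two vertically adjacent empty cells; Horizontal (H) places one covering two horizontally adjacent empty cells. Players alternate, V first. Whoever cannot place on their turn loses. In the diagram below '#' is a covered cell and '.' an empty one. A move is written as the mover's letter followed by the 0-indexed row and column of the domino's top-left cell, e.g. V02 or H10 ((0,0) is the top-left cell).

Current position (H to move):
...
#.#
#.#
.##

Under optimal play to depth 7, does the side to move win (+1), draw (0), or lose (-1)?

value(.../#.#/#.#/.##, H) = -1

ply 1, H at .../#.#/#.#/.## | H00=-1→##./#.#/#.#/.##*; H01=-1→.##/#.#/#.#/.##
ply 2, V at ##./#.#/#.#/.## | V11=+1→##./###/###/.##*
ply 3: ##./###/###/.## is terminal -1 (H); from .../#.#/#.#/.## depth 7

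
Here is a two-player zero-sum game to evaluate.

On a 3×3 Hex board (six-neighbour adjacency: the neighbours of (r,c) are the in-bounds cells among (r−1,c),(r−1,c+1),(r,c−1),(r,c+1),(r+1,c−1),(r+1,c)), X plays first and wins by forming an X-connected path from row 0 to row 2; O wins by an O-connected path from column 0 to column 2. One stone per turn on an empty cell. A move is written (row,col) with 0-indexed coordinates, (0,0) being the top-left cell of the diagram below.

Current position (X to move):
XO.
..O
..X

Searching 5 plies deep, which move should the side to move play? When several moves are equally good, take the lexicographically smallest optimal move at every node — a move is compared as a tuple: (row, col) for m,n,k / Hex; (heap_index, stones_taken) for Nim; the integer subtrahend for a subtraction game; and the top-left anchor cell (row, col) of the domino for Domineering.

X's best at [XO./..O/..X]: (1,1)

ply 1, X at XO./..O/..X | (0,2)=-1→XOX/..O/..X; (1,0)=-1→XO./X.O/..X; (1,1)=+1→XO./.XO/..X*; (2,0)=-1→XO./..O/X.X; (2,1)=-1→XO./..O/.XX
ply 2, O at XO./.XO/..X | (0,2)=-1→XOO/.XO/..X*; (1,0)=-1→XO./OXO/..X; (2,0)=-1→XO./.XO/O.X; (2,1)=-1→XO./.XO/.OX
ply 3, X at XOO/.XO/..X | (1,0)=+1→XOO/XXO/..X*; (2,0)=-1→XOO/.XO/X.X; (2,1)=-1→XOO/.XO/.XX
ply 4, O at XOO/XXO/..X | (2,0)=-1→XOO/XXO/O.X*; (2,1)=-1→XOO/XXO/.OX
ply 5, X at XOO/XXO/O.X | (2,1)=+1→XOO/XXO/OXX*
ply 6: XOO/XXO/OXX is terminal -1 (O); from XO./..O/..X depth 5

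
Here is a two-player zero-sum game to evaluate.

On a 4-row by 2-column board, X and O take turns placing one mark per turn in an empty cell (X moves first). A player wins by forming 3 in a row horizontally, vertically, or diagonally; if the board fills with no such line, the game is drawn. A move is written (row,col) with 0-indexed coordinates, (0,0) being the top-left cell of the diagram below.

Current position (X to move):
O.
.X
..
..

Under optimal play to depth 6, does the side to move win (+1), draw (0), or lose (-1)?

ply 1, X at O./.X/../.. | (0,1)=+0→OX/.X/../..; (1,0)=+0→O./XX/../..; (2,0)=+0→O./.X/X./..; (2,1)=+1→O./.X/.X/..*; (3,0)=+0→O./.X/../X.; (3,1)=+0→O./.X/../.X
ply 2, O at O./.X/.X/.. | (0,1)=-1→OO/.X/.X/..*; (1,0)=-1→O./OX/.X/..; (2,0)=-1→O./.X/OX/..; (3,0)=-1→O./.X/.X/O.; (3,1)=-1→O./.X/.X/.O
ply 3, X at OO/.X/.X/.. | (1,0)=+0→OO/XX/.X/..; (2,0)=+0→OO/.X/XX/..; (3,0)=+0→OO/.X/.X/X.; (3,1)=+1→OO/.X/.X/.X*
ply 4: OO/.X/.X/.X is terminal -1 (O); from O./.X/../.. depth 6

value(O./.X/../.., X) = +1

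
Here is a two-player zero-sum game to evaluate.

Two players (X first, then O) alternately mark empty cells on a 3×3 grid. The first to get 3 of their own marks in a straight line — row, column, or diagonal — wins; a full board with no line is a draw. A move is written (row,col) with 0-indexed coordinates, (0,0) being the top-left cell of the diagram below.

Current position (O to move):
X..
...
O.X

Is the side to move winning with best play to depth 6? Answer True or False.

O winning at [X../.../O.X]: False

p1 O@[X../.../O.X]: (0,1)[XO./.../O.X]-1* (0,2)[X.O/.../O.X]-1 (1,0)[X../O../O.X]-1 (1,1)[X../.O./O.X]-1 (1,2)[X../..O/O.X]-1 (2,1)[X../.../OOX]-1
p2 X@[XO./.../O.X]: (0,2)[XOX/.../O.X]+1* (1,0)[XO./X../O.X]-1 (1,1)[XO./.X./O.X]+1 (1,2)[XO./..X/O.X]+1 (2,1)[XO./.../OXX]+0
p3 O@[XOX/.../O.X]: (1,0)[XOX/O../O.X]-1* (1,1)[XOX/.O./O.X]-1 (1,2)[XOX/..O/O.X]-1 (2,1)[XOX/.../OOX]-1
p4 X@[XOX/O../O.X]: (1,1)[XOX/OX./O.X]+1* (1,2)[XOX/O.X/O.X]+1 (2,1)[XOX/O../OXX]+1
p5 O@[XOX/OX./O.X] terminal -1; root [X../.../O.X] d6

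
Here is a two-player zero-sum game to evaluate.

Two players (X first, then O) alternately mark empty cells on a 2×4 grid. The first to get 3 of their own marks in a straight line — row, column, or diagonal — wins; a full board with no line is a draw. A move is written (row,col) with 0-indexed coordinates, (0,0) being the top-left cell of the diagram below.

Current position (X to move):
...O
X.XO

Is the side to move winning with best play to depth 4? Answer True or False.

X winning at [...O/X.XO]: True

p1 X@[...O/X.XO]: (0,0)[X..O/X.XO]+0 (0,1)[.X.O/X.XO]+0 (0,2)[..XO/X.XO]+0 (1,1)[...O/XXXO]+1*
p2 O@[...O/XXXO] terminal -1; root [...O/X.XO] d4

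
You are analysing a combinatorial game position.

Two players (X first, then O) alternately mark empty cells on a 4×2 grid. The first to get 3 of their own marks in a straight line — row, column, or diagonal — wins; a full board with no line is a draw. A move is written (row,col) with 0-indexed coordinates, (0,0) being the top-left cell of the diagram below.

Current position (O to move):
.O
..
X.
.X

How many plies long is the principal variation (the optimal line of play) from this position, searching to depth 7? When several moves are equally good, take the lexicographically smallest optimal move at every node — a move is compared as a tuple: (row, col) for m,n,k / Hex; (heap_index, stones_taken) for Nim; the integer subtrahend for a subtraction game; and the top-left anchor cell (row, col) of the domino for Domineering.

PV length from [.O/../X./.X]: 5 plies

[.O/../X./.X] O move#1: (0,0):+0/OO/../X./.X*, (1,0):+0/.O/O./X./.X, (1,1):+0/.O/.O/X./.X, (2,1):+0/.O/../XO/.X, (3,0):+0/.O/../X./OX
[OO/../X./.X] X move#2: (1,0):+0/OO/X./X./.X*, (1,1):+0/OO/.X/X./.X, (2,1):+0/OO/../XX/.X, (3,0):+0/OO/../X./XX
[OO/X./X./.X] O move#3: (1,1):-1/OO/XO/X./.X, (2,1):-1/OO/X./XO/.X, (3,0):+0/OO/X./X./OX*
[OO/X./X./OX] X move#4: (1,1):+0/OO/XX/X./OX*, (2,1):+0/OO/X./XX/OX
[OO/XX/X./OX] O move#5: (2,1):+0/OO/XX/XO/OX*
[OO/XX/XO/OX] end (terminal +0, X#6); searched .O/../X./.X to 7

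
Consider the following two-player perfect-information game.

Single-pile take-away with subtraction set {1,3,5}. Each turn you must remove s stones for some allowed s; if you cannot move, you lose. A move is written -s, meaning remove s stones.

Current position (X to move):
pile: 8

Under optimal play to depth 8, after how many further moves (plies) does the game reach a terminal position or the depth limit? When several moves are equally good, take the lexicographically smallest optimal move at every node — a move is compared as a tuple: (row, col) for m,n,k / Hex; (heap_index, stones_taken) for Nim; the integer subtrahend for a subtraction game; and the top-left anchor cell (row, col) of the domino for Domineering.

[8] X move#1: -1:-1/7*, -3:-1/5, -5:-1/3
[7] O move#2: -1:+1/6*, -3:+1/4, -5:+1/2
[6] X move#3: -1:-1/5*, -3:-1/3, -5:-1/1
[5] O move#4: -1:+1/4*, -3:+1/2, -5:+1/0
[4] X move#5: -1:-1/3*, -3:-1/1
[3] O move#6: -1:+1/2*, -3:+1/0
[2] X move#7: -1:-1/1*
[1] O move#8: -1:+1/0*
[0] end (terminal -1, X#9); searched 8 to 8

PV length from [8]: 8 plies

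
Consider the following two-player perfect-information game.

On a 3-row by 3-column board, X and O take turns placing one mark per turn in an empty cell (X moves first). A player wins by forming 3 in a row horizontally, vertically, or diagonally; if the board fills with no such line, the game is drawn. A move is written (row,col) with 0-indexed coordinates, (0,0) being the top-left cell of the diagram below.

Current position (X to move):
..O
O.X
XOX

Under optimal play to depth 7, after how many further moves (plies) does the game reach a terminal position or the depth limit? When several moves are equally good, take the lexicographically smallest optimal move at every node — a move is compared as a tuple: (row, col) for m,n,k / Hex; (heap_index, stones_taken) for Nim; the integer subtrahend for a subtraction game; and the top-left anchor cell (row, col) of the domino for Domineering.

PV length from [..O/O.X/XOX]: 3 plies

[..O/O.X/XOX] X move#1: (0,0):+0/X.O/O.X/XOX*, (0,1):+0/.XO/O.X/XOX, (1,1):+0/..O/OXX/XOX
[X.O/O.X/XOX] O move#2: (0,1):-1/XOO/O.X/XOX, (1,1):+0/X.O/OOX/XOX*
[X.O/OOX/XOX] X move#3: (0,1):+0/XXO/OOX/XOX*
[XXO/OOX/XOX] end (terminal +0, O#4); searched ..O/O.X/XOX to 7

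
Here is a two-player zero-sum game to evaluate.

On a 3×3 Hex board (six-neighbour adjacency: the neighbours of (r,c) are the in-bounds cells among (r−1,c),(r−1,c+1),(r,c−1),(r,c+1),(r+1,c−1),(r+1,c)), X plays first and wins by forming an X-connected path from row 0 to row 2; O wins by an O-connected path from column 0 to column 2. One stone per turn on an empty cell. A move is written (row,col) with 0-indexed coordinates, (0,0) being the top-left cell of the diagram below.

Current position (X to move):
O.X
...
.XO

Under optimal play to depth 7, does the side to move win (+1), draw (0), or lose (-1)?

value(O.X/.../.XO, X) = +1

[O.X/.../.XO] X move#1: (0,1):+1/OXX/.../.XO*, (1,0):+1/O.X/X../.XO, (1,1):+1/O.X/.X./.XO, (1,2):+1/O.X/..X/.XO, (2,0):+1/O.X/.../XXO
[OXX/.../.XO] O move#2: (1,0):-1/OXX/O../.XO*, (1,1):-1/OXX/.O./.XO, (1,2):-1/OXX/..O/.XO, (2,0):-1/OXX/.../OXO
[OXX/O../.XO] X move#3: (1,1):+1/OXX/OX./.XO*, (1,2):+1/OXX/O.X/.XO, (2,0):+1/OXX/O../XXO
[OXX/OX./.XO] end (terminal -1, O#4); searched O.X/.../.XO to 7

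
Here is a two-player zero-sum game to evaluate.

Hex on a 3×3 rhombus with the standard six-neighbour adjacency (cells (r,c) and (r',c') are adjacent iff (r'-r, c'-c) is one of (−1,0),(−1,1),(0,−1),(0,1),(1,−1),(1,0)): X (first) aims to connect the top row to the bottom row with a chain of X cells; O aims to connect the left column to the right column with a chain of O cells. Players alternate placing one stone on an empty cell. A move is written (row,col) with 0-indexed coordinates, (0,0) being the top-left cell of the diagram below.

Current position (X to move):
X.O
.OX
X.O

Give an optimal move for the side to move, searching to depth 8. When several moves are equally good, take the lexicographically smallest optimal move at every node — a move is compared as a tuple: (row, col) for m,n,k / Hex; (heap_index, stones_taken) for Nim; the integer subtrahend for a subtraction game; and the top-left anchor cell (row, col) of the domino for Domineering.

[X.O/.OX/X.O] X move#1: (0,1):-1/XXO/.OX/X.O, (1,0):+1/X.O/XOX/X.O*, (2,1):-1/X.O/.OX/XXO
[X.O/XOX/X.O] end (terminal -1, O#2); searched X.O/.OX/X.O to 8

X's best at [X.O/.OX/X.O]: (1,0)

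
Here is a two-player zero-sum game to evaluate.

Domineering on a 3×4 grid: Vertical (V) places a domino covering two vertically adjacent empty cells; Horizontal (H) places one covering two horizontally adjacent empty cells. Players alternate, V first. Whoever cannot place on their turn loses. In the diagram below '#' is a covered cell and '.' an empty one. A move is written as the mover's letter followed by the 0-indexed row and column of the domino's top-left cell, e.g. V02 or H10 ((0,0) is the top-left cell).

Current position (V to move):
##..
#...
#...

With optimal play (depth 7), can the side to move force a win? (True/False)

V winning at [##../#.../#...]: True

ply 1, V at ##../#.../#... | V02=+1→###./#.#./#...*; V03=-1→##.#/#..#/#...; V11=-1→##../##../##..; V12=+1→##../#.#./#.#.; V13=-1→##../#..#/#..#
ply 2, H at ###./#.#./#... | H21=-1→###./#.#./###.*; H22=-1→###./#.#./#.##
ply 3, V at ###./#.#./###. | V03=+1→####/#.##/###.*; V13=+1→###./#.##/####
ply 4: ####/#.##/###. is terminal -1 (H); from ##../#.../#... depth 7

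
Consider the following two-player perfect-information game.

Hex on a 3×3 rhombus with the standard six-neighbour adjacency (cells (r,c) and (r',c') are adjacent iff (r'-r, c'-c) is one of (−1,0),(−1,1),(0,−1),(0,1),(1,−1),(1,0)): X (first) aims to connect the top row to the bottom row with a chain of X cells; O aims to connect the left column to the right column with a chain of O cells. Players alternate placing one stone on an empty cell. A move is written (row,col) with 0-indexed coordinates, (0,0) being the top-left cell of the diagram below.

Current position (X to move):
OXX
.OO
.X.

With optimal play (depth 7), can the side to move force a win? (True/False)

X winning at [OXX/.OO/.X.]: False

ply 1, X at OXX/.OO/.X. | (1,0)=-1→OXX/XOO/.X.*; (2,0)=-1→OXX/.OO/XX.; (2,2)=-1→OXX/.OO/.XX
ply 2, O at OXX/XOO/.X. | (2,0)=+1→OXX/XOO/OX.*; (2,2)=-1→OXX/XOO/.XO
ply 3: OXX/XOO/OX. is terminal -1 (X); from OXX/.OO/.X. depth 7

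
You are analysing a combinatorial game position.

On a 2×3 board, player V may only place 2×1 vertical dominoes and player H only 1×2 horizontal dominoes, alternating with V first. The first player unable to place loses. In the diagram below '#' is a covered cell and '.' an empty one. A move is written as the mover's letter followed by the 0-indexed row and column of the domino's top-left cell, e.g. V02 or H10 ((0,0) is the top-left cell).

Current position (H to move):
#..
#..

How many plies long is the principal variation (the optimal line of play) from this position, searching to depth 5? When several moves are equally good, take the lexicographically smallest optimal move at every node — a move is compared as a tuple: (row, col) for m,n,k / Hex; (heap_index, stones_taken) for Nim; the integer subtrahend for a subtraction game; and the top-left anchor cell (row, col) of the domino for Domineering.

PV length from [#../#..]: 1 ply

p1 H@[#../#..]: H01[###/#..]+1* H11[#../###]+1
p2 V@[###/#..] terminal -1; root [#../#..] d5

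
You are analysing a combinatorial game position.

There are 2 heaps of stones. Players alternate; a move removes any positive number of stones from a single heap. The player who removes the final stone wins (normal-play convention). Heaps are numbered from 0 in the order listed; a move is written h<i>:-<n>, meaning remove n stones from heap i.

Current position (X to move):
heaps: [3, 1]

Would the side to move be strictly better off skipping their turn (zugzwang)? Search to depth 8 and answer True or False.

ply 1, X at (3,1) | h0:-1=-1→(2,1); h0:-2=+1→(1,1)*; h0:-3=-1→(0,1); h1:-1=-1→(3,0)
ply 2, O at (1,1) | h0:-1=-1→(0,1)*; h1:-1=-1→(1,0)
ply 3, X at (0,1) | h1:-1=+1→(0,0)*
ply 4: (0,0) is terminal -1 (O); from (3,1) depth 8
suppose X passes — search the same position with O to move:
pass> ply 1, O at (3,1) | h0:-1=-1→(2,1); h0:-2=+1→(1,1)*; h0:-3=-1→(0,1); h1:-1=-1→(3,0)
pass> ply 2, X at (1,1) | h0:-1=-1→(0,1)*; h1:-1=-1→(1,0)
pass> ply 3, O at (0,1) | h1:-1=+1→(0,0)*
pass> ply 4: (0,0) is terminal -1 (X); from (3,1) depth 8
for X: play +1, pass -1

zugzwang((3,1), X) = False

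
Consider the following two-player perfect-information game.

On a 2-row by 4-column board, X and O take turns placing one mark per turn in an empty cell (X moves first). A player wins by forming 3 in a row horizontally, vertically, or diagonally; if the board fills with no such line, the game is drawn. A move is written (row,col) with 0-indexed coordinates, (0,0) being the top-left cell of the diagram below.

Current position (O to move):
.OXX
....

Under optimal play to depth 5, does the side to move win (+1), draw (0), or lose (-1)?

p1 O@[.OXX/....]: (0,0)[OOXX/....]+0* (1,0)[.OXX/O...]+0 (1,1)[.OXX/.O..]+0 (1,2)[.OXX/..O.]+0 (1,3)[.OXX/...O]+0
p2 X@[OOXX/....]: (1,0)[OOXX/X...]+0* (1,1)[OOXX/.X..]+0 (1,2)[OOXX/..X.]+0 (1,3)[OOXX/...X]+0
p3 O@[OOXX/X...]: (1,1)[OOXX/XO..]+0* (1,2)[OOXX/X.O.]+0 (1,3)[OOXX/X..O]+0
p4 X@[OOXX/XO..]: (1,2)[OOXX/XOX.]+0* (1,3)[OOXX/XO.X]+0
p5 O@[OOXX/XOX.]: (1,3)[OOXX/XOXO]+0*
p6 X@[OOXX/XOXO] terminal +0; root [.OXX/....] d5

value(.OXX/...., O) = 0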